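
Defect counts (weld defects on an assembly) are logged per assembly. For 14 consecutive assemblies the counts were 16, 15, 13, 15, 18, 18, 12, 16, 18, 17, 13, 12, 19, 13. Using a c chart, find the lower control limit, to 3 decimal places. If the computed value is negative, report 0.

3.601

c̄ = (16 + 15 + 13 + 15 + 18 + 18 + 12 + 16 + 18 + 17 + 13 + 12 + 19 + 13) / 14 = 215 / 14 = 15.3571
LCL = c̄ − 3√c̄ = 15.3571 − 3 × 3.9188 = 3.6007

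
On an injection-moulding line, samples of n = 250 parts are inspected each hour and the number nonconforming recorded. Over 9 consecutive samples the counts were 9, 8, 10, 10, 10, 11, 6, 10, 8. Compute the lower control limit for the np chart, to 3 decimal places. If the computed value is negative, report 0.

p̄ = Σdᵢ / (k·n) = 82 / (9 × 250) = 0.03644
LCL = np̄ − 3·√(np̄(1−p̄)) = 9.1111 − 3 × 2.9629 = 0.2223

0.222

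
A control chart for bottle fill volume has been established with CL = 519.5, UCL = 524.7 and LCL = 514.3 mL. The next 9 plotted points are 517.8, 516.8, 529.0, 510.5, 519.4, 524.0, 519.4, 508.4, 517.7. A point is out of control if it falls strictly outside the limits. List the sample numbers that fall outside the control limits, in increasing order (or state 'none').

3, 4, 8

Compare each point to [514.3, 524.7]: sample 3 = 529.0 > UCL; sample 4 = 510.5 < LCL; sample 8 = 508.4 < LCL.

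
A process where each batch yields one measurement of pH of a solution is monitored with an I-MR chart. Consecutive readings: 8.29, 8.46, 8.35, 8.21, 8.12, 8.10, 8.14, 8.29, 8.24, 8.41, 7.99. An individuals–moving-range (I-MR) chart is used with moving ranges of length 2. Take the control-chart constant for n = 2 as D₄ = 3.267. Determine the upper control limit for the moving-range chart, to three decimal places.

0.444

Moving ranges: 0.17, 0.11, 0.14, 0.09, 0.02, 0.04, 0.15, 0.05, 0.17, 0.42; M̄R̄ = 1.3600 / 10 = 0.1360
UCL_MR = D₄·M̄R̄ = 3.267 × 0.1360 = 0.4443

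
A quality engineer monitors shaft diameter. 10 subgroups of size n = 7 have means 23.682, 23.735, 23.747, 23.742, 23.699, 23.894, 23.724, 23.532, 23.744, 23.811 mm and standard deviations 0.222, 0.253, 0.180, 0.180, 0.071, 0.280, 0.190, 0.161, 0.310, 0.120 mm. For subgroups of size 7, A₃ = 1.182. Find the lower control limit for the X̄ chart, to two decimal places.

X̄̄ = (23.682 + 23.735 + 23.747 + 23.742 + 23.699 + 23.894 + 23.724 + 23.532 + 23.744 + 23.811) / 10 = 23.7310
s̄ = (0.222 + 0.253 + 0.180 + 0.180 + 0.071 + 0.280 + 0.190 + 0.161 + 0.310 + 0.120) / 10 = 0.1967
LCL = X̄̄ − A₃·s̄ = 23.7310 − 1.182 × 0.1967 = 23.4985

23.50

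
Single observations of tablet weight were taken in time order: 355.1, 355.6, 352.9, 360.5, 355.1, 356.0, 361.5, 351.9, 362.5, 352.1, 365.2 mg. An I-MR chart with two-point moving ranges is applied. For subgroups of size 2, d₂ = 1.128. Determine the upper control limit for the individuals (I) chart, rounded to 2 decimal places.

X̄ = (355.1 + 355.6 + 352.9 + 360.5 + 355.1 + 356.0 + 361.5 + 351.9 + 362.5 + 352.1 + 365.2) / 11 = 357.1273
Moving ranges: 0.5, 2.7, 7.6, 5.4, 0.9, 5.5, 9.6, 10.6, 10.4, 13.1; M̄R̄ = 66.3000 / 10 = 6.6300
UCL = X̄ + 3·M̄R̄/d₂ = 357.1273 + 3 × 6.6300 / 1.128 = 374.7603

374.76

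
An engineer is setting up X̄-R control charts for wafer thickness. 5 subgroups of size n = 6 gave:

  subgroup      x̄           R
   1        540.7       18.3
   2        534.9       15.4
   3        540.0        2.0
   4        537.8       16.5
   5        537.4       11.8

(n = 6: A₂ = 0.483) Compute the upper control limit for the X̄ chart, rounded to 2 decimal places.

544.34

X̄̄ = (540.7 + 534.9 + 540.0 + 537.8 + 537.4) / 5 = 2690.8000 / 5 = 538.1600
R̄ = (18.3 + 15.4 + 2.0 + 16.5 + 11.8) / 5 = 64.0000 / 5 = 12.8000
UCL = X̄̄ + A₂·R̄ = 538.1600 + 0.483 × 12.8000 = 544.3424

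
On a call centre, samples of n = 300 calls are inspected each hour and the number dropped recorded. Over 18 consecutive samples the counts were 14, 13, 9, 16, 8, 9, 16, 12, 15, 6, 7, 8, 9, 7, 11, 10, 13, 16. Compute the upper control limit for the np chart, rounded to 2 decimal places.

20.85

p̄ = Σdᵢ / (k·n) = 199 / (18 × 300) = 0.03685
UCL = np̄ + 3·√(np̄(1−p̄)) = 11.0556 + 3 × √(11.0556×0.96315) = 11.0556 + 3 × 3.2631 = 20.8450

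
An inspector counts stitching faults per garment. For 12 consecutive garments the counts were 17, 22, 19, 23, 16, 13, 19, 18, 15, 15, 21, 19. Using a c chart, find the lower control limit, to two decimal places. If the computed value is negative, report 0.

5.33

c̄ = (17 + 22 + 19 + 23 + 16 + 13 + 19 + 18 + 15 + 15 + 21 + 19) / 12 = 217 / 12 = 18.0833
LCL = c̄ − 3√c̄ = 18.0833 − 3 × 4.2525 = 5.3260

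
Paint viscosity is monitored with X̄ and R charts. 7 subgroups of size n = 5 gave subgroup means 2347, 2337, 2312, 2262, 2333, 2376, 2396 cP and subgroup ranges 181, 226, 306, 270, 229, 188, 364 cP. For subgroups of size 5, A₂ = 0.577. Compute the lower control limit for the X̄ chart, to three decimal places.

X̄̄ = (2347 + 2337 + 2312 + 2262 + 2333 + 2376 + 2396) / 7 = 16363.0000 / 7 = 2337.5714
R̄ = (181 + 226 + 306 + 270 + 229 + 188 + 364) / 7 = 1764.0000 / 7 = 252.0000
LCL = X̄̄ − A₂·R̄ = 2337.5714 − 0.577 × 252.0000 = 2192.1674

2192.167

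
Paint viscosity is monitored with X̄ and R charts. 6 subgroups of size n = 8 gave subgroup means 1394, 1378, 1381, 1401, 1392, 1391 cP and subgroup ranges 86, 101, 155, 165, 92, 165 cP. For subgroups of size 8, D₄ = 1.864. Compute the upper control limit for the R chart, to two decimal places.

237.35

R̄ = (86 + 101 + 155 + 165 + 92 + 165) / 6 = 764.0000 / 6 = 127.3333
UCL_R = D₄·R̄ = 1.864 × 127.3333 = 237.3493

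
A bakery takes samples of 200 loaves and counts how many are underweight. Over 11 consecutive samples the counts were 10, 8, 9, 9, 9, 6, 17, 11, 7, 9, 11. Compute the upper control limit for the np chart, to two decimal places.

18.72

p̄ = Σdᵢ / (k·n) = 106 / (11 × 200) = 0.04818
UCL = np̄ + 3·√(np̄(1−p̄)) = 9.6364 + 3 × √(9.6364×0.95182) = 9.6364 + 3 × 3.0285 = 18.7220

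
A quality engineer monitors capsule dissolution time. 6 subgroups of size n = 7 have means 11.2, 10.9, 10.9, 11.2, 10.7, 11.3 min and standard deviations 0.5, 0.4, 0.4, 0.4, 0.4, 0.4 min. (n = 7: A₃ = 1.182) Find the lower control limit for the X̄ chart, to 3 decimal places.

X̄̄ = (11.2 + 10.9 + 10.9 + 11.2 + 10.7 + 11.3) / 6 = 11.0333
s̄ = (0.5 + 0.4 + 0.4 + 0.4 + 0.4 + 0.4) / 6 = 0.4167
LCL = X̄̄ − A₃·s̄ = 11.0333 − 1.182 × 0.4167 = 10.5408

10.541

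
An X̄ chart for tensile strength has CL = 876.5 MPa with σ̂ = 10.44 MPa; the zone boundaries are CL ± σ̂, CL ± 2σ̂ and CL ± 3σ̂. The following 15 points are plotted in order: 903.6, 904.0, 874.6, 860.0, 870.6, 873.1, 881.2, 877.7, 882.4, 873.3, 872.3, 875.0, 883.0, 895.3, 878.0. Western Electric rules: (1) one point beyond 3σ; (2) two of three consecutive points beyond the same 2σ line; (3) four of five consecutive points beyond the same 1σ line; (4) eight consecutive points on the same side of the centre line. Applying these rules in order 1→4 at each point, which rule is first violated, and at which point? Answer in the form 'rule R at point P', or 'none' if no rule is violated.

rule 2 at point 2

Zone of each point (C = within 1σ̂, B = 1σ̂–2σ̂, A = 2σ̂–3σ̂, * = beyond 3σ̂; sign = side of CL): 1:+A, 2:+A, 3:-C, 4:-B, 5:-C, 6:-C, 7:+C, 8:+C, 9:+C, 10:-C, 11:-C, 12:-C, 13:+C, 14:+B, 15:+C
Rule 2 (two of three consecutive points beyond the same 2σ limit) is satisfied at point 2.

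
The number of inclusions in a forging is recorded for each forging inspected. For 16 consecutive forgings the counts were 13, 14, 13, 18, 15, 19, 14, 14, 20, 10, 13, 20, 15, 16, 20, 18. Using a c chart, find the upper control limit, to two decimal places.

27.66

c̄ = (13 + 14 + 13 + 18 + 15 + 19 + 14 + 14 + 20 + 10 + 13 + 20 + 15 + 16 + 20 + 18) / 16 = 252 / 16 = 15.7500
UCL = c̄ + 3√c̄ = 15.7500 + 3 × √15.7500 = 15.7500 + 3 × 3.9686 = 27.6559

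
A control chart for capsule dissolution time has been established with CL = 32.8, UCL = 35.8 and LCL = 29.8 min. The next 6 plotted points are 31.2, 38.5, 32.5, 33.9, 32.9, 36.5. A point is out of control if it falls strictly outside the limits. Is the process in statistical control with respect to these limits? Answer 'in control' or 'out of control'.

Compare each point to [29.8, 35.8]: sample 2 = 38.5 > UCL; sample 6 = 36.5 > UCL.

out of control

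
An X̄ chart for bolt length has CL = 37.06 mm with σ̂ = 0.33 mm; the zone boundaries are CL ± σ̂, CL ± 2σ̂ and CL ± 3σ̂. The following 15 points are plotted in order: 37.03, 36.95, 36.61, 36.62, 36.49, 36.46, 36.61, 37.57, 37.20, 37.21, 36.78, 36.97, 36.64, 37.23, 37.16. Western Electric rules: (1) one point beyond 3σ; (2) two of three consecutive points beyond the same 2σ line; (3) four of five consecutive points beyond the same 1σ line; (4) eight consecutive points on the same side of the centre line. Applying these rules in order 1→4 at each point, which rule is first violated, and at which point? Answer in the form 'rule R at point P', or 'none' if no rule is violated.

Zone of each point (C = within 1σ̂, B = 1σ̂–2σ̂, A = 2σ̂–3σ̂, * = beyond 3σ̂; sign = side of CL): 1:-C, 2:-C, 3:-B, 4:-B, 5:-B, 6:-B, 7:-B, 8:+B, 9:+C, 10:+C, 11:-C, 12:-C, 13:-B, 14:+C, 15:+C
Rule 3 (four of five consecutive points beyond the same 1σ limit) is satisfied at point 6.

rule 3 at point 6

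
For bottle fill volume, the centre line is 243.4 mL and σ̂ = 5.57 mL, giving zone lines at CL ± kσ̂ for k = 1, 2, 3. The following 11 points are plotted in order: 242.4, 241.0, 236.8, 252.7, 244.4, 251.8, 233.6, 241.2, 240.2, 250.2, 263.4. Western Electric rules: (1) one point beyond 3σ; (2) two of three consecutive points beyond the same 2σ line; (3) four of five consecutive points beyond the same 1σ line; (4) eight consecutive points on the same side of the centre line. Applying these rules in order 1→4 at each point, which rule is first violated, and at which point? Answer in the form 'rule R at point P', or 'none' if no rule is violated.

Zone of each point (C = within 1σ̂, B = 1σ̂–2σ̂, A = 2σ̂–3σ̂, * = beyond 3σ̂; sign = side of CL): 1:-C, 2:-C, 3:-B, 4:+B, 5:+C, 6:+B, 7:-B, 8:-C, 9:-C, 10:+B, 11:+*
Rule 1 (one point beyond the 3σ limits) is satisfied at point 11.

rule 1 at point 11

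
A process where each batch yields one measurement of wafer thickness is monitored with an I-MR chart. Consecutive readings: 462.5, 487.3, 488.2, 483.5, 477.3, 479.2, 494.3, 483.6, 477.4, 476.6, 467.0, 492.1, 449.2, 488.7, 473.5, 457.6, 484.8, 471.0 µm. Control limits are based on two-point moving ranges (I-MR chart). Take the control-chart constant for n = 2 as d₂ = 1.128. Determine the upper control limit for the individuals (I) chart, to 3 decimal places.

X̄ = (462.5 + 487.3 + 488.2 + 483.5 + 477.3 + 479.2 + 494.3 + 483.6 + 477.4 + 476.6 + 467.0 + 492.1 + 449.2 + 488.7 + 473.5 + 457.6 + 484.8 + 471.0) / 18 = 477.4333
Moving ranges: 24.8, 0.9, 4.7, 6.2, 1.9, 15.1, 10.7, 6.2, 0.8, 9.6, 25.1, 42.9, 39.5, 15.2, 15.9, 27.2, 13.8; M̄R̄ = 260.5000 / 17 = 15.3235
UCL = X̄ + 3·M̄R̄/d₂ = 477.4333 + 3 × 15.3235 / 1.128 = 518.1874

518.187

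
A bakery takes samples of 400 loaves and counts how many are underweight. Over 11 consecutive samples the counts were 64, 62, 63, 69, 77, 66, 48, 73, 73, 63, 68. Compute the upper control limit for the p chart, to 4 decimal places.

p̄ = Σdᵢ / (k·n) = 726 / (11 × 400) = 0.16500
UCL = p̄ + 3·√(p̄(1−p̄)/n) = 0.16500 + 3 × √(0.16500×0.83500/400) = 0.16500 + 3 × 0.01856 = 0.22068

0.2207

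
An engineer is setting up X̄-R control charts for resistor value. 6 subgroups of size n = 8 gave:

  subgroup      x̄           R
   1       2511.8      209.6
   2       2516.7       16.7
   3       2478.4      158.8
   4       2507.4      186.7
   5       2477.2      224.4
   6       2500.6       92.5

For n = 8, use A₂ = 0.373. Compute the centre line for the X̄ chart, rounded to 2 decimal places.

X̄̄ = (2511.8 + 2516.7 + 2478.4 + 2507.4 + 2477.2 + 2500.6) / 6 = 14992.1000 / 6 = 2498.6833
CL = X̄̄ = 2498.6833

2498.68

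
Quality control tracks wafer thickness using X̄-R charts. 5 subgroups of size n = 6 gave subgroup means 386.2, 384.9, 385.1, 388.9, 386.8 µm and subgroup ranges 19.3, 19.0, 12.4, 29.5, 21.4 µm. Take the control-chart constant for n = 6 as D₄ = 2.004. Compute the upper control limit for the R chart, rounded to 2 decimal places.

40.72

R̄ = (19.3 + 19.0 + 12.4 + 29.5 + 21.4) / 5 = 101.6000 / 5 = 20.3200
UCL_R = D₄·R̄ = 2.004 × 20.3200 = 40.7213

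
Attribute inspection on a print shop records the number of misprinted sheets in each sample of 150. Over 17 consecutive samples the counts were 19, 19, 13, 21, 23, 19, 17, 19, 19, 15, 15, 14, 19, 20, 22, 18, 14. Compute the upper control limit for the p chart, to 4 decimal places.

0.1996

p̄ = Σdᵢ / (k·n) = 306 / (17 × 150) = 0.12000
UCL = p̄ + 3·√(p̄(1−p̄)/n) = 0.12000 + 3 × √(0.12000×0.88000/150) = 0.12000 + 3 × 0.02653 = 0.19960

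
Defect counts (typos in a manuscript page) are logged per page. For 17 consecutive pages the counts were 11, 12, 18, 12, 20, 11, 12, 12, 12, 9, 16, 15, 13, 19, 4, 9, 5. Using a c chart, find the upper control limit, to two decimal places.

22.90

c̄ = (11 + 12 + 18 + 12 + 20 + 11 + 12 + 12 + 12 + 9 + 16 + 15 + 13 + 19 + 4 + 9 + 5) / 17 = 210 / 17 = 12.3529
UCL = c̄ + 3√c̄ = 12.3529 + 3 × √12.3529 = 12.3529 + 3 × 3.5147 = 22.8970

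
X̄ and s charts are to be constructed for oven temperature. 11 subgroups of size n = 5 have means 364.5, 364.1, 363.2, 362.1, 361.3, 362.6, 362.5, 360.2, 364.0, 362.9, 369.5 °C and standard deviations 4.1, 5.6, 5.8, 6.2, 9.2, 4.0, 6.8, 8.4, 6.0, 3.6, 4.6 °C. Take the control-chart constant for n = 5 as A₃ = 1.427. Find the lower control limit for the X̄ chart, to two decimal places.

355.01

X̄̄ = (364.5 + 364.1 + 363.2 + 362.1 + 361.3 + 362.6 + 362.5 + 360.2 + 364.0 + 362.9 + 369.5) / 11 = 363.3545
s̄ = (4.1 + 5.6 + 5.8 + 6.2 + 9.2 + 4.0 + 6.8 + 8.4 + 6.0 + 3.6 + 4.6) / 11 = 5.8455
LCL = X̄̄ − A₃·s̄ = 363.3545 − 1.427 × 5.8455 = 355.0131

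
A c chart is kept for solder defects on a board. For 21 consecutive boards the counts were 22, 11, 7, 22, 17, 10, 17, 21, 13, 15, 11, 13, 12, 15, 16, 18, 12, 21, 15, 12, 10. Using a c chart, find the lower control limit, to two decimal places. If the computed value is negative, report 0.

c̄ = (22 + 11 + 7 + 22 + 17 + 10 + 17 + 21 + 13 + 15 + 11 + 13 + 12 + 15 + 16 + 18 + 12 + 21 + 15 + 12 + 10) / 21 = 310 / 21 = 14.7619
LCL = c̄ − 3√c̄ = 14.7619 − 3 × 3.8421 = 3.2355

3.24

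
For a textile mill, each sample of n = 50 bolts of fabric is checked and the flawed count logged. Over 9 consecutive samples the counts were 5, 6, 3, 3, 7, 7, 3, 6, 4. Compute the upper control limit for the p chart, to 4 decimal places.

0.2238

p̄ = Σdᵢ / (k·n) = 44 / (9 × 50) = 0.09778
UCL = p̄ + 3·√(p̄(1−p̄)/n) = 0.09778 + 3 × √(0.09778×0.90222/50) = 0.09778 + 3 × 0.04200 = 0.22379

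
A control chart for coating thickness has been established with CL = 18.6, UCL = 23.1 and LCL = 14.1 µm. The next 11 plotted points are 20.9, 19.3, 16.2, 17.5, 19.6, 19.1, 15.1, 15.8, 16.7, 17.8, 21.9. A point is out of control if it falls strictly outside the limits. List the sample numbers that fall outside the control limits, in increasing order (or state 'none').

All 11 points lie within [14.1, 23.1].

none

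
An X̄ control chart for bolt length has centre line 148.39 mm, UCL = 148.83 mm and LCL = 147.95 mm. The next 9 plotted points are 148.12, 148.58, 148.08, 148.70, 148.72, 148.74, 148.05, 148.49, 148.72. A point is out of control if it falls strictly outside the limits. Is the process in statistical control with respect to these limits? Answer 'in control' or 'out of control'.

All 9 points lie within [147.95, 148.83].

in control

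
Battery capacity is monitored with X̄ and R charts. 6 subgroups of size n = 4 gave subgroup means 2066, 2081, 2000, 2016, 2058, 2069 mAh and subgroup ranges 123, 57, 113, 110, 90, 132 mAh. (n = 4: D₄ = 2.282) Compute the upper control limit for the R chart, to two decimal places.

237.71

R̄ = (123 + 57 + 113 + 110 + 90 + 132) / 6 = 625.0000 / 6 = 104.1667
UCL_R = D₄·R̄ = 2.282 × 104.1667 = 237.7083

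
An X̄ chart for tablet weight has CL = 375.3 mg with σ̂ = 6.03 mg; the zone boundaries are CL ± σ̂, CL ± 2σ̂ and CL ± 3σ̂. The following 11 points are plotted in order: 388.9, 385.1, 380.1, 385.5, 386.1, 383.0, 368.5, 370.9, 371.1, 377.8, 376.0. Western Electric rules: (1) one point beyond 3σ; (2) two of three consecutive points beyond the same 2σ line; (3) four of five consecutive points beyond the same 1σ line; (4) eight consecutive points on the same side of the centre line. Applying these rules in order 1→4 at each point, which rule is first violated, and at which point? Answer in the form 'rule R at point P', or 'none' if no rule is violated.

rule 3 at point 5

Zone of each point (C = within 1σ̂, B = 1σ̂–2σ̂, A = 2σ̂–3σ̂, * = beyond 3σ̂; sign = side of CL): 1:+A, 2:+B, 3:+C, 4:+B, 5:+B, 6:+B, 7:-B, 8:-C, 9:-C, 10:+C, 11:+C
Rule 3 (four of five consecutive points beyond the same 1σ limit) is satisfied at point 5.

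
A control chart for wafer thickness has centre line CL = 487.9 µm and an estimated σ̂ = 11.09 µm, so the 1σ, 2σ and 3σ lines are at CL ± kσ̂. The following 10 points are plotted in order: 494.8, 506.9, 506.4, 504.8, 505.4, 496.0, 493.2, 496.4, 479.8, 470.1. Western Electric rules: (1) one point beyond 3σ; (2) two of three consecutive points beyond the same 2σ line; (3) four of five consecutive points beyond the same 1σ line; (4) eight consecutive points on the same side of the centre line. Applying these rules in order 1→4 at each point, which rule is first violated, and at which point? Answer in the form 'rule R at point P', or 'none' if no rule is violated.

rule 3 at point 5

Zone of each point (C = within 1σ̂, B = 1σ̂–2σ̂, A = 2σ̂–3σ̂, * = beyond 3σ̂; sign = side of CL): 1:+C, 2:+B, 3:+B, 4:+B, 5:+B, 6:+C, 7:+C, 8:+C, 9:-C, 10:-B
Rule 3 (four of five consecutive points beyond the same 1σ limit) is satisfied at point 5.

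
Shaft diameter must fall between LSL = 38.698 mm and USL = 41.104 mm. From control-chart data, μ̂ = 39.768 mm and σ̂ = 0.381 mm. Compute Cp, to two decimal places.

Cp = (USL − LSL) / (6σ̂) = (41.104 − 38.698) / (6 × 0.381) = 2.4060 / 2.2860 = 1.0525

1.05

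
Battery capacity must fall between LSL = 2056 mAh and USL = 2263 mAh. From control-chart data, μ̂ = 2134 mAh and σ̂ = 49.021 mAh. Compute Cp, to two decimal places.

0.70

Cp = (USL − LSL) / (6σ̂) = (2263 − 2056) / (6 × 49.021) = 207.0000 / 294.1260 = 0.7038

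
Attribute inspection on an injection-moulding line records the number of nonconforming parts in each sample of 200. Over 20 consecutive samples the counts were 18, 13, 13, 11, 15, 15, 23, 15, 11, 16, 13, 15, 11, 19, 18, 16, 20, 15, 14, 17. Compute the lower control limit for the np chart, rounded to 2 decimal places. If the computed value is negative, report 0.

p̄ = Σdᵢ / (k·n) = 308 / (20 × 200) = 0.07700
LCL = np̄ − 3·√(np̄(1−p̄)) = 15.4000 − 3 × 3.7702 = 4.0895

4.09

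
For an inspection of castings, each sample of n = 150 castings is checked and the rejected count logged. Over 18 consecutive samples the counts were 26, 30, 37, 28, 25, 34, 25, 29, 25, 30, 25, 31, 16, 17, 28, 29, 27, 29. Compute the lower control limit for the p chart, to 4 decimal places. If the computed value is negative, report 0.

p̄ = Σdᵢ / (k·n) = 491 / (18 × 150) = 0.18185
LCL = p̄ − 3·√(p̄(1−p̄)/n) = 0.18185 − 3 × 0.03149 = 0.08737

0.0874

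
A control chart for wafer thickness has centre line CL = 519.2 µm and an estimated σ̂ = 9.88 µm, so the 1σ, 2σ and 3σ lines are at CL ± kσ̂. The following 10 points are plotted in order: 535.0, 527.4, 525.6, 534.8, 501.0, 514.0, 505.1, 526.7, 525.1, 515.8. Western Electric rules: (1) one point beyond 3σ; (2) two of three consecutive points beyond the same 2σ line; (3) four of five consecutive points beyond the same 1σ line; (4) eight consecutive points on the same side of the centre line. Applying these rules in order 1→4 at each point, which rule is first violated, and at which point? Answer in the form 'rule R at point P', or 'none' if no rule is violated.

Zone of each point (C = within 1σ̂, B = 1σ̂–2σ̂, A = 2σ̂–3σ̂, * = beyond 3σ̂; sign = side of CL): 1:+B, 2:+C, 3:+C, 4:+B, 5:-B, 6:-C, 7:-B, 8:+C, 9:+C, 10:-C
No rule fires across all 10 points.

none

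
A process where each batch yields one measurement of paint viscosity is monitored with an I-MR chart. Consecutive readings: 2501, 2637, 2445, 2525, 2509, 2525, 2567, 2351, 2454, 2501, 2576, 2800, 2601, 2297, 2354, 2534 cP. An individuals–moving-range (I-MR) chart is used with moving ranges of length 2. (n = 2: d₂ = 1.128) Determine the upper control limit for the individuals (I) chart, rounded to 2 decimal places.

X̄ = (2501 + 2637 + 2445 + 2525 + 2509 + 2525 + 2567 + 2351 + 2454 + 2501 + 2576 + 2800 + 2601 + 2297 + 2354 + 2534) / 16 = 2511.0625
Moving ranges: 136, 192, 80, 16, 16, 42, 216, 103, 47, 75, 224, 199, 304, 57, 180; M̄R̄ = 1887.0000 / 15 = 125.8000
UCL = X̄ + 3·M̄R̄/d₂ = 2511.0625 + 3 × 125.8000 / 1.128 = 2845.6370

2845.64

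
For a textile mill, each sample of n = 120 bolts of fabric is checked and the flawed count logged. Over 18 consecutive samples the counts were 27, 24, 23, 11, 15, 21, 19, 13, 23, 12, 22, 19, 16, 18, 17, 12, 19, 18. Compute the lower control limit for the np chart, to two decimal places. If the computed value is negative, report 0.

6.47

p̄ = Σdᵢ / (k·n) = 329 / (18 × 120) = 0.15231
LCL = np̄ − 3·√(np̄(1−p̄)) = 18.2778 − 3 × 3.9362 = 6.4691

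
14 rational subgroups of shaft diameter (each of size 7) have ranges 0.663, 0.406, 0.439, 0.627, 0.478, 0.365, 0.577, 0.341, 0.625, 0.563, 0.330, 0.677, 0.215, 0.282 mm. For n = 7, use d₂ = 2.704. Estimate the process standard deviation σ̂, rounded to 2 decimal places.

0.17

R̄ = (0.663 + 0.406 + 0.439 + 0.627 + 0.478 + 0.365 + 0.577 + 0.341 + 0.625 + 0.563 + 0.330 + 0.677 + 0.215 + 0.282) / 14 = 0.4706
σ̂ = R̄ / d₂ = 0.4706 / 2.704 = 0.1740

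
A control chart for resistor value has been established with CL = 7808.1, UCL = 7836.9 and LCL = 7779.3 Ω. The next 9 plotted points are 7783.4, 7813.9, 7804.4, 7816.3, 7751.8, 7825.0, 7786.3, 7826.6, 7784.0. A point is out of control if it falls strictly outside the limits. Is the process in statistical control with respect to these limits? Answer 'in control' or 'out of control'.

Compare each point to [7779.3, 7836.9]: sample 5 = 7751.8 < LCL.

out of control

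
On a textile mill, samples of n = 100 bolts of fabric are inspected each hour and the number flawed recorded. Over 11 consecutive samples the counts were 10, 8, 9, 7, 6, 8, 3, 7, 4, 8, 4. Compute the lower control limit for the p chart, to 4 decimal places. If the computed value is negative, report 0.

p̄ = Σdᵢ / (k·n) = 74 / (11 × 100) = 0.06727
LCL = p̄ − 3·√(p̄(1−p̄)/n) = 0.06727 − 3 × 0.02505 = -0.00788 → 0 (negative, so LCL = 0)

0.0000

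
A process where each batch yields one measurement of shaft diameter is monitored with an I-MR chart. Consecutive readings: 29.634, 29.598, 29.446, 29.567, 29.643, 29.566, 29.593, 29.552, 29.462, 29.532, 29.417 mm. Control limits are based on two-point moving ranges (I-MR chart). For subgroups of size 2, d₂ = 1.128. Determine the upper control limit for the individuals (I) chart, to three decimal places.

29.760

X̄ = (29.634 + 29.598 + 29.446 + 29.567 + 29.643 + 29.566 + 29.593 + 29.552 + 29.462 + 29.532 + 29.417) / 11 = 29.5464
Moving ranges: 0.036, 0.152, 0.121, 0.076, 0.077, 0.027, 0.041, 0.090, 0.070, 0.115; M̄R̄ = 0.8050 / 10 = 0.0805
UCL = X̄ + 3·M̄R̄/d₂ = 29.5464 + 3 × 0.0805 / 1.128 = 29.7605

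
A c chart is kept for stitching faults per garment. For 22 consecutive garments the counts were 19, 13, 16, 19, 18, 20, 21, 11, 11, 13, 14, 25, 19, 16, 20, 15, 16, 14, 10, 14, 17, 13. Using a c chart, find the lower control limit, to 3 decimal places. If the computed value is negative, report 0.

4.057

c̄ = (19 + 13 + 16 + 19 + 18 + 20 + 21 + 11 + 11 + 13 + 14 + 25 + 19 + 16 + 20 + 15 + 16 + 14 + 10 + 14 + 17 + 13) / 22 = 354 / 22 = 16.0909
LCL = c̄ − 3√c̄ = 16.0909 − 3 × 4.0113 = 4.0569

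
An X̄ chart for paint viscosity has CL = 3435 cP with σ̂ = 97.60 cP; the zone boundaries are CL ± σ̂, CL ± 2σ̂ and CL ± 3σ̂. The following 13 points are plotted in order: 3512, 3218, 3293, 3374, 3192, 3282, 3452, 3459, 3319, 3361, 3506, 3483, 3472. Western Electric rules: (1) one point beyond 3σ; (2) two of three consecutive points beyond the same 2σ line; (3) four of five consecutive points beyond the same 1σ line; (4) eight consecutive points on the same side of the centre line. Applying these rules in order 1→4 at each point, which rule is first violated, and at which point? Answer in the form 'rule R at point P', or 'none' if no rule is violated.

Zone of each point (C = within 1σ̂, B = 1σ̂–2σ̂, A = 2σ̂–3σ̂, * = beyond 3σ̂; sign = side of CL): 1:+C, 2:-A, 3:-B, 4:-C, 5:-A, 6:-B, 7:+C, 8:+C, 9:-B, 10:-C, 11:+C, 12:+C, 13:+C
Rule 3 (four of five consecutive points beyond the same 1σ limit) is satisfied at point 6.

rule 3 at point 6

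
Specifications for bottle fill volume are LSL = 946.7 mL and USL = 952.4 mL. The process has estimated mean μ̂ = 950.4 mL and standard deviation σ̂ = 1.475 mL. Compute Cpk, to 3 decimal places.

0.452

Cpu = (USL − μ̂) / (3σ̂) = (952.4 − 950.4) / (3 × 1.475) = 0.4520; Cpl = (μ̂ − LSL) / (3σ̂) = (950.4 − 946.7) / (3 × 1.475) = 0.8362; Cpk = min(Cpu, Cpl) = 0.4520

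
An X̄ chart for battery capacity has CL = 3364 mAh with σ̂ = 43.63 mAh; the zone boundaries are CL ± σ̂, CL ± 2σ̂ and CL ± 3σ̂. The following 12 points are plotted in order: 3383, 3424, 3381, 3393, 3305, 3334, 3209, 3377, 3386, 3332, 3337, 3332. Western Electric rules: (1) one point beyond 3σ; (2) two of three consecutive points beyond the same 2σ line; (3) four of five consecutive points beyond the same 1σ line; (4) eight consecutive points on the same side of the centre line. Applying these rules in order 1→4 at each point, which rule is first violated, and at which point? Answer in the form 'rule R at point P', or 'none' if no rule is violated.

Zone of each point (C = within 1σ̂, B = 1σ̂–2σ̂, A = 2σ̂–3σ̂, * = beyond 3σ̂; sign = side of CL): 1:+C, 2:+B, 3:+C, 4:+C, 5:-B, 6:-C, 7:-*, 8:+C, 9:+C, 10:-C, 11:-C, 12:-C
Rule 1 (one point beyond the 3σ limits) is satisfied at point 7.

rule 1 at point 7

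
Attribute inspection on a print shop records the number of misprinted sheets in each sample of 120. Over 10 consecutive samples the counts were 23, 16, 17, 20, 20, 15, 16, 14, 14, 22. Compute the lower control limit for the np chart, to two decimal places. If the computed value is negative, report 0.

p̄ = Σdᵢ / (k·n) = 177 / (10 × 120) = 0.14750
LCL = np̄ − 3·√(np̄(1−p̄)) = 17.7000 − 3 × 3.8845 = 6.0465

6.05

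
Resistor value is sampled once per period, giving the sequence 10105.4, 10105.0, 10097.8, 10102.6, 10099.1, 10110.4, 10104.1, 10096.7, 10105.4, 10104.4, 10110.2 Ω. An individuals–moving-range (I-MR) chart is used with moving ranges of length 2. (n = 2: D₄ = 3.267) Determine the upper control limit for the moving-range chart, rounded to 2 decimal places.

Moving ranges: 0.4, 7.2, 4.8, 3.5, 11.3, 6.3, 7.4, 8.7, 1.0, 5.8; M̄R̄ = 56.4000 / 10 = 5.6400
UCL_MR = D₄·M̄R̄ = 3.267 × 5.6400 = 18.4259

18.43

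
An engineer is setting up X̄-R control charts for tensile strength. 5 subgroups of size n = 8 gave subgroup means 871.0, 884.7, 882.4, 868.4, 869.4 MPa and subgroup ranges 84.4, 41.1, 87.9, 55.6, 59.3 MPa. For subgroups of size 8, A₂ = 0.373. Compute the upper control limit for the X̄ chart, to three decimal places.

X̄̄ = (871.0 + 884.7 + 882.4 + 868.4 + 869.4) / 5 = 4375.9000 / 5 = 875.1800
R̄ = (84.4 + 41.1 + 87.9 + 55.6 + 59.3) / 5 = 328.3000 / 5 = 65.6600
UCL = X̄̄ + A₂·R̄ = 875.1800 + 0.373 × 65.6600 = 899.6712

899.671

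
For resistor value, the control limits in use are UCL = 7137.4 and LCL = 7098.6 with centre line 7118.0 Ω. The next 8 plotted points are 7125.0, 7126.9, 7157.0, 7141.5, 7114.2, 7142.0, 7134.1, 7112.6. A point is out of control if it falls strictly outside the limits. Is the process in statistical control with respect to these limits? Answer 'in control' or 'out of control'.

out of control

Compare each point to [7098.6, 7137.4]: sample 3 = 7157.0 > UCL; sample 4 = 7141.5 > UCL; sample 6 = 7142.0 > UCL.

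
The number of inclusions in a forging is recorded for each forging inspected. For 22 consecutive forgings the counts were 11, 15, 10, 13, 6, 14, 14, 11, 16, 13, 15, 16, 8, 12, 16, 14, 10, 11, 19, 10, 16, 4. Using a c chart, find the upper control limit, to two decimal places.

23.04

c̄ = (11 + 15 + 10 + 13 + 6 + 14 + 14 + 11 + 16 + 13 + 15 + 16 + 8 + 12 + 16 + 14 + 10 + 11 + 19 + 10 + 16 + 4) / 22 = 274 / 22 = 12.4545
UCL = c̄ + 3√c̄ = 12.4545 + 3 × √12.4545 = 12.4545 + 3 × 3.5291 = 23.0418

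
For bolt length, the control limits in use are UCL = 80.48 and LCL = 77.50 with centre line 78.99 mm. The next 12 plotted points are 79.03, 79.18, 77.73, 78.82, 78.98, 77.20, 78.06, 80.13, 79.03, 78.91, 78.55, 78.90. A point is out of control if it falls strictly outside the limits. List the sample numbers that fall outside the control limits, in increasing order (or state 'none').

Compare each point to [77.50, 80.48]: sample 6 = 77.20 < LCL.

6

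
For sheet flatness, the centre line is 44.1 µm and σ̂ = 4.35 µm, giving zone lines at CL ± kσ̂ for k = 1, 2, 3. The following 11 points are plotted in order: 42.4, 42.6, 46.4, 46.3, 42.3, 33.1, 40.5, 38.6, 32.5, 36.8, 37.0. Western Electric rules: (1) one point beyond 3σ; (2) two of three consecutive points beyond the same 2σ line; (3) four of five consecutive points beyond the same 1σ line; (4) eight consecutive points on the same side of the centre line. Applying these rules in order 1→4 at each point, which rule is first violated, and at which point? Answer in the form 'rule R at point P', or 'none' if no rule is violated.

Zone of each point (C = within 1σ̂, B = 1σ̂–2σ̂, A = 2σ̂–3σ̂, * = beyond 3σ̂; sign = side of CL): 1:-C, 2:-C, 3:+C, 4:+C, 5:-C, 6:-A, 7:-C, 8:-B, 9:-A, 10:-B, 11:-B
Rule 3 (four of five consecutive points beyond the same 1σ limit) is satisfied at point 10.

rule 3 at point 10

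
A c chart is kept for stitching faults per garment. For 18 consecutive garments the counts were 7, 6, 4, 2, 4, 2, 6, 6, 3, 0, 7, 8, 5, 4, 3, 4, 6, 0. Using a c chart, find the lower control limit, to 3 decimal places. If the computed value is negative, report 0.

0.000

c̄ = (7 + 6 + 4 + 2 + 4 + 2 + 6 + 6 + 3 + 0 + 7 + 8 + 5 + 4 + 3 + 4 + 6 + 0) / 18 = 77 / 18 = 4.2778
LCL = c̄ − 3√c̄ = 4.2778 − 3 × 2.0683 = -1.9271 → 0 (cannot be negative)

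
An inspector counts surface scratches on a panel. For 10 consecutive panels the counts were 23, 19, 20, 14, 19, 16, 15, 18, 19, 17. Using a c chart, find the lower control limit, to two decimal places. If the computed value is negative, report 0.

c̄ = (23 + 19 + 20 + 14 + 19 + 16 + 15 + 18 + 19 + 17) / 10 = 180 / 10 = 18.0000
LCL = c̄ − 3√c̄ = 18.0000 − 3 × 4.2426 = 5.2721

5.27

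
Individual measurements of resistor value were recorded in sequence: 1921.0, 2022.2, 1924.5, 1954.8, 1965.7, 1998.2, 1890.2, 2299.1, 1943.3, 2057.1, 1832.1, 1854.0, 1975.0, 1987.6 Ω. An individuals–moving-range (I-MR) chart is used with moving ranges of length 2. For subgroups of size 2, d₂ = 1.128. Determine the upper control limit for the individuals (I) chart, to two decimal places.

2308.63

X̄ = (1921.0 + 2022.2 + 1924.5 + 1954.8 + 1965.7 + 1998.2 + 1890.2 + 2299.1 + 1943.3 + 2057.1 + 1832.1 + 1854.0 + 1975.0 + 1987.6) / 14 = 1973.2000
Moving ranges: 101.2, 97.7, 30.3, 10.9, 32.5, 108.0, 408.9, 355.8, 113.8, 225.0, 21.9, 121.0, 12.6; M̄R̄ = 1639.6000 / 13 = 126.1231
UCL = X̄ + 3·M̄R̄/d₂ = 1973.2000 + 3 × 126.1231 / 1.128 = 2308.6337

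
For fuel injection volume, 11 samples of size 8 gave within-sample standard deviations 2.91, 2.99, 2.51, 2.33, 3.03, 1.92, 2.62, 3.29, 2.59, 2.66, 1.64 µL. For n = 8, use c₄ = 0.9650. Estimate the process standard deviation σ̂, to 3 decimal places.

s̄ = (2.91 + 2.99 + 2.51 + 2.33 + 3.03 + 1.92 + 2.62 + 3.29 + 2.59 + 2.66 + 1.64) / 11 = 2.5900
σ̂ = s̄ / c₄ = 2.5900 / 0.9650 = 2.6839

2.684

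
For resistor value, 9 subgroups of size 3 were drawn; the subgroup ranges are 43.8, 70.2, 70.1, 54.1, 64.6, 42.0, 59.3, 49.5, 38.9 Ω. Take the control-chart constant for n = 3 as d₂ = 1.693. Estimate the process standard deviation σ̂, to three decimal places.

32.323

R̄ = (43.8 + 70.2 + 70.1 + 54.1 + 64.6 + 42.0 + 59.3 + 49.5 + 38.9) / 9 = 54.7222
σ̂ = R̄ / d₂ = 54.7222 / 1.693 = 32.3226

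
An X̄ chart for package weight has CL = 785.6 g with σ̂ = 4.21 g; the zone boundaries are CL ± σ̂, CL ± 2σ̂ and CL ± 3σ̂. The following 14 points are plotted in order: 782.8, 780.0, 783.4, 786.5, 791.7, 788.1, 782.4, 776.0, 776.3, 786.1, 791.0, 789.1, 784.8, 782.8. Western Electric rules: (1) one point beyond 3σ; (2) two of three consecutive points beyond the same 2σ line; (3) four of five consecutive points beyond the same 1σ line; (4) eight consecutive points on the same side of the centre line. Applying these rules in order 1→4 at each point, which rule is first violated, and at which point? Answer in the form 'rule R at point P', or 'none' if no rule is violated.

rule 2 at point 9

Zone of each point (C = within 1σ̂, B = 1σ̂–2σ̂, A = 2σ̂–3σ̂, * = beyond 3σ̂; sign = side of CL): 1:-C, 2:-B, 3:-C, 4:+C, 5:+B, 6:+C, 7:-C, 8:-A, 9:-A, 10:+C, 11:+B, 12:+C, 13:-C, 14:-C
Rule 2 (two of three consecutive points beyond the same 2σ limit) is satisfied at point 9.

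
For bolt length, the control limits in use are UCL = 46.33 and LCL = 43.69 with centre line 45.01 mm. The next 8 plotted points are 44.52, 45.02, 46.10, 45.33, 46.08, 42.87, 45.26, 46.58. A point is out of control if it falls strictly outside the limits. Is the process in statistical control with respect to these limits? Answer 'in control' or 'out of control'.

Compare each point to [43.69, 46.33]: sample 6 = 42.87 < LCL; sample 8 = 46.58 > UCL.

out of control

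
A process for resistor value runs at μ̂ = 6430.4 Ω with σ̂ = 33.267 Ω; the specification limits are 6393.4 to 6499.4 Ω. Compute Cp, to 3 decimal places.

Cp = (USL − LSL) / (6σ̂) = (6499.4 − 6393.4) / (6 × 33.267) = 106.0000 / 199.6020 = 0.5311

0.531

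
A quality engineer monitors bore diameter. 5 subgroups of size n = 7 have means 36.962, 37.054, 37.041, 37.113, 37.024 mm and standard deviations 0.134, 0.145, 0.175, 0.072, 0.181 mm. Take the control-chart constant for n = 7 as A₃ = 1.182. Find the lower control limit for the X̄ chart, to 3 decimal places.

X̄̄ = (36.962 + 37.054 + 37.041 + 37.113 + 37.024) / 5 = 37.0388
s̄ = (0.134 + 0.145 + 0.175 + 0.072 + 0.181) / 5 = 0.1414
LCL = X̄̄ − A₃·s̄ = 37.0388 − 1.182 × 0.1414 = 36.8717

36.872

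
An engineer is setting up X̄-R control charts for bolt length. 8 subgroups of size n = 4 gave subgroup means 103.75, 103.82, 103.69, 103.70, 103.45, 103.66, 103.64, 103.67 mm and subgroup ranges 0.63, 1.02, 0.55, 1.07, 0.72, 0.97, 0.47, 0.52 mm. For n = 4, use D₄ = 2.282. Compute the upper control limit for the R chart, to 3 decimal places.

1.697

R̄ = (0.63 + 1.02 + 0.55 + 1.07 + 0.72 + 0.97 + 0.47 + 0.52) / 8 = 5.9500 / 8 = 0.7438
UCL_R = D₄·R̄ = 2.282 × 0.7438 = 1.6972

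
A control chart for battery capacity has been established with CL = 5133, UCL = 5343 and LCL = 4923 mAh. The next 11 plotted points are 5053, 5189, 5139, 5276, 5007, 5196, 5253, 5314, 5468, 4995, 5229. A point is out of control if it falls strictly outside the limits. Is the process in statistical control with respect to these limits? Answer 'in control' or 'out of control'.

Compare each point to [4923, 5343]: sample 9 = 5468 > UCL.

out of control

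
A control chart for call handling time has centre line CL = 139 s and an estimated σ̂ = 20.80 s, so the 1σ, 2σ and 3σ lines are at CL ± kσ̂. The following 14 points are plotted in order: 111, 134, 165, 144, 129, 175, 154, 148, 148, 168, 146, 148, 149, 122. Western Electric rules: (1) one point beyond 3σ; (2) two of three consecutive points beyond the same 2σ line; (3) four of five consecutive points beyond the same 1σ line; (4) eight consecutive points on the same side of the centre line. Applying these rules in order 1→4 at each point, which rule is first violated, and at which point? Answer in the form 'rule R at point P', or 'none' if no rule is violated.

rule 4 at point 13

Zone of each point (C = within 1σ̂, B = 1σ̂–2σ̂, A = 2σ̂–3σ̂, * = beyond 3σ̂; sign = side of CL): 1:-B, 2:-C, 3:+B, 4:+C, 5:-C, 6:+B, 7:+C, 8:+C, 9:+C, 10:+B, 11:+C, 12:+C, 13:+C, 14:-C
Rule 4 (eight consecutive points on the same side of the centre line) is satisfied at point 13.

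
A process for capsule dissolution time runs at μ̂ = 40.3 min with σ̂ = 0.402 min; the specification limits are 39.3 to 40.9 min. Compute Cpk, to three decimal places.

0.498

Cpu = (USL − μ̂) / (3σ̂) = (40.9 − 40.3) / (3 × 0.402) = 0.4975; Cpl = (μ̂ − LSL) / (3σ̂) = (40.3 − 39.3) / (3 × 0.402) = 0.8292; Cpk = min(Cpu, Cpl) = 0.4975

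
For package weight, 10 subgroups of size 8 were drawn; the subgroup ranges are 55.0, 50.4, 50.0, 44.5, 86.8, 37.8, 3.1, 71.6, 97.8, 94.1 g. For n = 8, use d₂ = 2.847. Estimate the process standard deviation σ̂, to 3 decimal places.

20.762

R̄ = (55.0 + 50.4 + 50.0 + 44.5 + 86.8 + 37.8 + 3.1 + 71.6 + 97.8 + 94.1) / 10 = 59.1100
σ̂ = R̄ / d₂ = 59.1100 / 2.847 = 20.7622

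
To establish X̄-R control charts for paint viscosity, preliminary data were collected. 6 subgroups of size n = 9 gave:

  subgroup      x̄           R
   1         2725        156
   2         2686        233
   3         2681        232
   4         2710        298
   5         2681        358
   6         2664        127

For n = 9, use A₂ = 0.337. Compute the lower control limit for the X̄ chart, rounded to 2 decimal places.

2612.31

X̄̄ = (2725 + 2686 + 2681 + 2710 + 2681 + 2664) / 6 = 16147.0000 / 6 = 2691.1667
R̄ = (156 + 233 + 232 + 298 + 358 + 127) / 6 = 1404.0000 / 6 = 234.0000
LCL = X̄̄ − A₂·R̄ = 2691.1667 − 0.337 × 234.0000 = 2612.3087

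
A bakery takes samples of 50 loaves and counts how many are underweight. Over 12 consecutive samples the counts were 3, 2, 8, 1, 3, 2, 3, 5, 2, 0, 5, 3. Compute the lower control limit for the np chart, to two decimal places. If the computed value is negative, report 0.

p̄ = Σdᵢ / (k·n) = 37 / (12 × 50) = 0.06167
LCL = np̄ − 3·√(np̄(1−p̄)) = 3.0833 − 3 × 1.7009 = -2.0195 → 0 (negative, so LCL = 0)

0.00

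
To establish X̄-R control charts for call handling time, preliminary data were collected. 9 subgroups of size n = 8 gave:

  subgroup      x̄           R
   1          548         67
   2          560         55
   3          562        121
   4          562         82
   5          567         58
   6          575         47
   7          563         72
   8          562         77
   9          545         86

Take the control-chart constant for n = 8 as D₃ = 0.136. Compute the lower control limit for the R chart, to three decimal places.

R̄ = (67 + 55 + 121 + 82 + 58 + 47 + 72 + 77 + 86) / 9 = 665.0000 / 9 = 73.8889
LCL_R = D₃·R̄ = 0.136 × 73.8889 = 10.0489

10.049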